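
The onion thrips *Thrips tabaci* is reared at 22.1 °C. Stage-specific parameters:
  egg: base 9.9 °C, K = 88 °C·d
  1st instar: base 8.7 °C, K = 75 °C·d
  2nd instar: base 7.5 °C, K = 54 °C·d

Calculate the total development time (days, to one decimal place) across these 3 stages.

egg: 88 / (22.1 − 9.9) = 88 / 12.2 = 7.213 d.
1st instar: 75 / (22.1 − 8.7) = 75 / 13.4 = 5.597 d.
2nd instar: 54 / (22.1 − 7.5) = 54 / 14.6 = 3.699 d.
Sum = 16.509 ≈ 16.5 days.

16.5 days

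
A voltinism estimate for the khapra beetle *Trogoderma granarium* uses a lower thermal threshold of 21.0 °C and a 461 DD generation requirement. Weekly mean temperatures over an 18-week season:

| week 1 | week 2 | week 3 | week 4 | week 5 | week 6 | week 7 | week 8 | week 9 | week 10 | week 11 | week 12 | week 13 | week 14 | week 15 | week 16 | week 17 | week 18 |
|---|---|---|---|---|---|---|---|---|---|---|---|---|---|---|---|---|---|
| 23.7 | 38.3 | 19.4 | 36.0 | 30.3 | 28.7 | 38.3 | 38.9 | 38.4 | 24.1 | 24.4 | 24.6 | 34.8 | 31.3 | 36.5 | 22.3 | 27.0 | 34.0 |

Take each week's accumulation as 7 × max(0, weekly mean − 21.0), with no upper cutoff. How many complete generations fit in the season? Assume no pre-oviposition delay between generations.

2 generations

Weekly DD (7 × max(0, T̄ − 21.0)): 18.9, 121.1, 0.0, 105.0, 65.1, 53.9, 121.1, 125.3, 121.8, 21.7, 23.8, 25.2, 96.6, 72.1, 108.5, 9.1, 42.0, 91.0.
Season total = 1222.2 DD.
Complete generations = ⌊1222.2 / 461⌋ = 2.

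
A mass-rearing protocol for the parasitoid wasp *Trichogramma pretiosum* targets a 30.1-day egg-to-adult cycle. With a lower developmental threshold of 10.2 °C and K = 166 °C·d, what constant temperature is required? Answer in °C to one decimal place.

Required daily accumulation = 166 / 30.1 = 5.515 DD/day.
T = T_base + 5.515 = 10.2 + 5.515 = 15.715 ≈ 15.7 °C.

15.7 °C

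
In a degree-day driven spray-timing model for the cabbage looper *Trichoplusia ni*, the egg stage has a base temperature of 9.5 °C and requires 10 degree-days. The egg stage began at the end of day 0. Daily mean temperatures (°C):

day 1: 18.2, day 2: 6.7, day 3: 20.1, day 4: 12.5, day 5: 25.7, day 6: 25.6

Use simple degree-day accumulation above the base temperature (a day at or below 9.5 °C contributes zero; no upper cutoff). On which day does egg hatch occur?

day 3

Daily DD above 9.5 °C: 8.7, 0.0, 10.6, 3.0, 16.2, 16.1.
Cumulative: 8.7, 8.7, 19.3, 22.3, 38.5, 54.6.
The total first reaches 10 DD on day 3.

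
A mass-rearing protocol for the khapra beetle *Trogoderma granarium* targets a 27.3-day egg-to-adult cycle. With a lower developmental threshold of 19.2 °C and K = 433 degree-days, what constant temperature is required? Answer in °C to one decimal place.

Required daily accumulation = 433 / 27.3 = 15.861 DD/day.
T = T_base + 15.861 = 19.2 + 15.861 = 35.061 ≈ 35.1 °C.

35.1 °C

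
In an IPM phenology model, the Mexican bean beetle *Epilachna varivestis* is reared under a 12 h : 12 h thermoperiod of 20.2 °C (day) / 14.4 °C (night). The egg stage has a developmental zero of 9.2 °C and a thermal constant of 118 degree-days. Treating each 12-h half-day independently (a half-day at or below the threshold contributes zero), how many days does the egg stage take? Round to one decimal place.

14.6 days

Day half: max(0, 20.2 − 9.2) × 0.5 = 11.0 × 0.5 = 5.50 DD.
Night half: max(0, 14.4 − 9.2) × 0.5 = 5.2 × 0.5 = 2.60 DD.
Per 24 h: 8.10 DD/day.
Duration = 118 / 8.10 = 14.568 ≈ 14.6 days.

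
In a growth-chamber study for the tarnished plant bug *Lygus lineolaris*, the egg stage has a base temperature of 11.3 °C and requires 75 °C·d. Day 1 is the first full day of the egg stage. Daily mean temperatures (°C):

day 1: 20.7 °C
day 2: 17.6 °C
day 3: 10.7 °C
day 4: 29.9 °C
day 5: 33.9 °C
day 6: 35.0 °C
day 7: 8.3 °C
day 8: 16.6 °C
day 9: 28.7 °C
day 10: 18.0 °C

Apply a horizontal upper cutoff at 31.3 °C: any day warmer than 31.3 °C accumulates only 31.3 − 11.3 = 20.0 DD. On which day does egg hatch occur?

Daily DD above 11.3 °C (capped at 20.0): 9.4, 6.3, 0.0, 18.6, 20.0, 20.0, 0.0, 5.3, 17.4, 6.7.
Cumulative: 9.4, 15.7, 15.7, 34.3, 54.3, 74.3, 74.3, 79.6, 97.0, 103.7.
The total first reaches 75 DD on day 8.

day 8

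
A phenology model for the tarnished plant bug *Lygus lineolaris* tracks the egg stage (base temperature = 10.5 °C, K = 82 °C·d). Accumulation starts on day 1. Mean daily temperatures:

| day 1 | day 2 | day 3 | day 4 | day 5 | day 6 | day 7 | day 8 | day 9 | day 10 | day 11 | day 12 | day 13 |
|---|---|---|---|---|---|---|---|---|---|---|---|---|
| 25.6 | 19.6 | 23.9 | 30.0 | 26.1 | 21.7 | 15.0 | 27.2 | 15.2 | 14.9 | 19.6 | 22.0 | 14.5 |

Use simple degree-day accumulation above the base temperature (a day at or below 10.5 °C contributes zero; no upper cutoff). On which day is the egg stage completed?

day 6

Daily DD above 10.5 °C: 15.1, 9.1, 13.4, 19.5, 15.6, 11.2, 4.5, 16.7, 4.7, 4.4, 9.1, 11.5, 4.0.
Cumulative: 15.1, 24.2, 37.6, 57.1, 72.7, 83.9, 88.4, 105.1, 109.8, 114.2, 123.3, 134.8, 138.8.
The total first reaches 82 DD on day 6.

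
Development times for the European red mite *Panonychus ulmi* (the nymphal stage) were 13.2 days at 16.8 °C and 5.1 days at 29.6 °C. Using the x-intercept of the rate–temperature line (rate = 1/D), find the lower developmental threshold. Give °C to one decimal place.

8.7 °C

Equal thermal constants: D₁(T₁ − T_b) = D₂(T₂ − T_b).
13.2·(16.8 − T_b) = 5.1·(29.6 − T_b)
T_b = (13.2·16.8 − 5.1·29.6) / (13.2 − 5.1) = 70.80 / 8.1 = 8.741 °C ≈ 8.7 °C.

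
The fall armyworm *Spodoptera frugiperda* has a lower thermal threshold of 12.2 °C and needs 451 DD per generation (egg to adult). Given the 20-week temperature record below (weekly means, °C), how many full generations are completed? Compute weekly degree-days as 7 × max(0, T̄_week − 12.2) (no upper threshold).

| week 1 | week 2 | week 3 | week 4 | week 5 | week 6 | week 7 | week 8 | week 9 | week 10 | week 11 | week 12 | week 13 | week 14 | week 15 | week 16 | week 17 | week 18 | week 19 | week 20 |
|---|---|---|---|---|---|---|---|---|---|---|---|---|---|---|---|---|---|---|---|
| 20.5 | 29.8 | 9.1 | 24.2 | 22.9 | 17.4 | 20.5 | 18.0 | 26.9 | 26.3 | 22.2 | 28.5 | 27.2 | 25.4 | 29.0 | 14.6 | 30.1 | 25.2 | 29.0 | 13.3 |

3 generations

Weekly DD (7 × max(0, T̄ − 12.2)): 58.1, 123.2, 0.0, 84.0, 74.9, 36.4, 58.1, 40.6, 102.9, 98.7, 70.0, 114.1, 105.0, 92.4, 117.6, 16.8, 125.3, 91.0, 117.6, 7.7.
Season total = 1534.4 DD.
Complete generations = ⌊1534.4 / 451⌋ = 3.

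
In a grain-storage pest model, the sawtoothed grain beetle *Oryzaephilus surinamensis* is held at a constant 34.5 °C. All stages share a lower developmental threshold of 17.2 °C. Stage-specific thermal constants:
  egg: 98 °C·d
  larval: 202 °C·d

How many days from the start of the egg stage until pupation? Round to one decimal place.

17.3 days

Daily accumulation at 34.5 °C = 34.5 − 17.2 = 17.3 DD/day.
Total K = 98 + 202 = 300 DD.
Total duration = 300 / 17.3 = 17.341 ≈ 17.3 days.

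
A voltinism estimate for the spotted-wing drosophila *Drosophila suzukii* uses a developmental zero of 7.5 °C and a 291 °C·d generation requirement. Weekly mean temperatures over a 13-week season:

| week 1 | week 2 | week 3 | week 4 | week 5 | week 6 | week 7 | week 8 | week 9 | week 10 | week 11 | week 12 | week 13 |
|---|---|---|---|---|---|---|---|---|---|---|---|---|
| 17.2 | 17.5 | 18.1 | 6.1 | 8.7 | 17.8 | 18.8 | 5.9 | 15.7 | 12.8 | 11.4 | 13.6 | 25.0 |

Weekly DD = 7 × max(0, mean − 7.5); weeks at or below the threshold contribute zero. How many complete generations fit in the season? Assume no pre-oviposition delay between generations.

2 generations

Weekly DD (7 × max(0, T̄ − 7.5)): 67.9, 70.0, 74.2, 0.0, 8.4, 72.1, 79.1, 0.0, 57.4, 37.1, 27.3, 42.7, 122.5.
Season total = 658.7 DD.
Complete generations = ⌊658.7 / 291⌋ = 2.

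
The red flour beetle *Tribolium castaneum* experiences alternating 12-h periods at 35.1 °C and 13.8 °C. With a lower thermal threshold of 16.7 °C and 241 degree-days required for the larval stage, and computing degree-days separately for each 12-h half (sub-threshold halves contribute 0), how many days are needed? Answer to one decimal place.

Day half: max(0, 35.1 − 16.7) × 0.5 = 18.4 × 0.5 = 9.20 DD.
Night half: max(0, 13.8 − 16.7) × 0.5 = 0.0 × 0.5 = 0.00 DD.
Per 24 h: 9.20 DD/day.
Duration = 241 / 9.20 = 26.196 ≈ 26.2 days.

26.2 days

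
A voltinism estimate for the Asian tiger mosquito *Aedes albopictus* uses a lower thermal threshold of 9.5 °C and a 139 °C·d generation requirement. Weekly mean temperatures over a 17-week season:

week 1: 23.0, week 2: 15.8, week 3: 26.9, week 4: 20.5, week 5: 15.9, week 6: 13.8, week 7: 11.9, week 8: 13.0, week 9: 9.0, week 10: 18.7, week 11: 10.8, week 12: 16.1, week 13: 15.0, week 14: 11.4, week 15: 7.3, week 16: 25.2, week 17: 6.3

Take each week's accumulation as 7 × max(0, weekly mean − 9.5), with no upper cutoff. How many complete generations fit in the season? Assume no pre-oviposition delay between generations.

5 generations

Weekly DD (7 × max(0, T̄ − 9.5)): 94.5, 44.1, 121.8, 77.0, 44.8, 30.1, 16.8, 24.5, 0.0, 64.4, 9.1, 46.2, 38.5, 13.3, 0.0, 109.9, 0.0.
Season total = 735.0 DD.
Complete generations = ⌊735.0 / 139⌋ = 5.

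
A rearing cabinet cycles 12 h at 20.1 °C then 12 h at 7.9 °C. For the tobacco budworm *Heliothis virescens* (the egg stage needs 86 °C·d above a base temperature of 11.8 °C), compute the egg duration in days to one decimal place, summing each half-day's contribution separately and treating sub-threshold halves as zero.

20.7 days

Day half: max(0, 20.1 − 11.8) × 0.5 = 8.3 × 0.5 = 4.15 DD.
Night half: max(0, 7.9 − 11.8) × 0.5 = 0.0 × 0.5 = 0.00 DD.
Per 24 h: 4.15 DD/day.
Duration = 86 / 4.15 = 20.723 ≈ 20.7 days.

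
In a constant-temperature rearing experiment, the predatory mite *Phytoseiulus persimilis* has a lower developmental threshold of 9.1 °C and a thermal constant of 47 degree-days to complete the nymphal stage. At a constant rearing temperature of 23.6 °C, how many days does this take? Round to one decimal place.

3.2 days

Daily accumulation = 23.6 − 9.1 = 14.5 DD/day.
Duration = 47 / 14.5 = 3.241 ≈ 3.2 days.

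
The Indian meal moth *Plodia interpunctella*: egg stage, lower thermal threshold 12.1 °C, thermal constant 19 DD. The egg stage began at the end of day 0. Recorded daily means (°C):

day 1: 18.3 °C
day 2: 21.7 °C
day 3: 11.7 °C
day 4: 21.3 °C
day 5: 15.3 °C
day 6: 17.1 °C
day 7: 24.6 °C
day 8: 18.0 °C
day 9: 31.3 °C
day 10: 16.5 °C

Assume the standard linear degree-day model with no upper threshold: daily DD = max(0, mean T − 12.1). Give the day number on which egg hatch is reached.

Daily DD above 12.1 °C: 6.2, 9.6, 0.0, 9.2, 3.2, 5.0, 12.5, 5.9, 19.2, 4.4.
Cumulative: 6.2, 15.8, 15.8, 25.0, 28.2, 33.2, 45.7, 51.6, 70.8, 75.2.
The total first reaches 19 DD on day 4.

day 4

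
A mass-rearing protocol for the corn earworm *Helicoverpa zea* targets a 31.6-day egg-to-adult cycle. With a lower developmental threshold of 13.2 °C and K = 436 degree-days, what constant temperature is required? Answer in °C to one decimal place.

Required daily accumulation = 436 / 31.6 = 13.797 DD/day.
T = T_base + 13.797 = 13.2 + 13.797 = 26.997 ≈ 27.0 °C.

27.0 °C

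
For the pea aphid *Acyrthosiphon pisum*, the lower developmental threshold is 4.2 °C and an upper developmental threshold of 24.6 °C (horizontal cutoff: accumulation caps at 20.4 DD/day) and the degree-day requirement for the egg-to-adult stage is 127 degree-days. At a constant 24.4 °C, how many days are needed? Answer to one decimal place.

6.3 days

Daily accumulation = 24.4 − 4.2 = 20.2 DD/day.
Duration = 127 / 20.2 = 6.287 ≈ 6.3 days.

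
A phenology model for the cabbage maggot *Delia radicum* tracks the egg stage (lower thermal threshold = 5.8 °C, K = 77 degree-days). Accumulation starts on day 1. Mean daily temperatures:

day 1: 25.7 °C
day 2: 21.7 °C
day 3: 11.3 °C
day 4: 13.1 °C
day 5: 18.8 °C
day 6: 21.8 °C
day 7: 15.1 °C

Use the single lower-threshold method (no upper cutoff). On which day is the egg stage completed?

Daily DD above 5.8 °C: 19.9, 15.9, 5.5, 7.3, 13.0, 16.0, 9.3.
Cumulative: 19.9, 35.8, 41.3, 48.6, 61.6, 77.6, 86.9.
The total first reaches 77 DD on day 6.

day 6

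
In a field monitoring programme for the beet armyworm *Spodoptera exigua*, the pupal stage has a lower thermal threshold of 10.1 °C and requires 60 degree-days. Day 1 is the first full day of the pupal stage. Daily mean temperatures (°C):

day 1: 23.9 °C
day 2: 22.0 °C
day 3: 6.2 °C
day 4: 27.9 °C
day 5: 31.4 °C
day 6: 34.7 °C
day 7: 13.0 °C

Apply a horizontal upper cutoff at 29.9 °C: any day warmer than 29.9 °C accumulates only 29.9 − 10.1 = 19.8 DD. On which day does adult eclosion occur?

day 5

Daily DD above 10.1 °C (capped at 19.8): 13.8, 11.9, 0.0, 17.8, 19.8, 19.8, 2.9.
Cumulative: 13.8, 25.7, 25.7, 43.5, 63.3, 83.1, 86.0.
The total first reaches 60 DD on day 5.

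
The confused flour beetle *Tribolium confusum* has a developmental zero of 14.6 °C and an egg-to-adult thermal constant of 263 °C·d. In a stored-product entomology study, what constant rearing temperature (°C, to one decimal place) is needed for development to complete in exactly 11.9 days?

36.7 °C

Required daily accumulation = 263 / 11.9 = 22.101 DD/day.
T = T_base + 22.101 = 14.6 + 22.101 = 36.701 ≈ 36.7 °C.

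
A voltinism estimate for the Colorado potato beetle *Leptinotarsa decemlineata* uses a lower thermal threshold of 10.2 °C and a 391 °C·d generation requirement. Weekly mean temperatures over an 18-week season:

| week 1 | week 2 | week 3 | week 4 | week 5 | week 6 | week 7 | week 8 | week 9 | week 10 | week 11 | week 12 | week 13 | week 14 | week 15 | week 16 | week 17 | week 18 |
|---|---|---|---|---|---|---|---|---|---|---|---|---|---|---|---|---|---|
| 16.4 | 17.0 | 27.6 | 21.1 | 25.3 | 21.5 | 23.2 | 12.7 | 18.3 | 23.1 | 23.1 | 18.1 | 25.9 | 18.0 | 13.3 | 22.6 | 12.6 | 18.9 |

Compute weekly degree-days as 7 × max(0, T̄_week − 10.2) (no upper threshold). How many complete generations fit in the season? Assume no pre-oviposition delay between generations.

Weekly DD (7 × max(0, T̄ − 10.2)): 43.4, 47.6, 121.8, 76.3, 105.7, 79.1, 91.0, 17.5, 56.7, 90.3, 90.3, 55.3, 109.9, 54.6, 21.7, 86.8, 16.8, 60.9.
Season total = 1225.7 DD.
Complete generations = ⌊1225.7 / 391⌋ = 3.

3 generations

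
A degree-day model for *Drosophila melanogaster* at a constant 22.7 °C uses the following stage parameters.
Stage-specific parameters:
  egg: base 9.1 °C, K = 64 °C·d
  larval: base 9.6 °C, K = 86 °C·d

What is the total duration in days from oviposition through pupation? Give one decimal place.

11.3 days

egg: 64 / (22.7 − 9.1) = 64 / 13.6 = 4.706 d.
larval: 86 / (22.7 − 9.6) = 86 / 13.1 = 6.565 d.
Sum = 11.271 ≈ 11.3 days.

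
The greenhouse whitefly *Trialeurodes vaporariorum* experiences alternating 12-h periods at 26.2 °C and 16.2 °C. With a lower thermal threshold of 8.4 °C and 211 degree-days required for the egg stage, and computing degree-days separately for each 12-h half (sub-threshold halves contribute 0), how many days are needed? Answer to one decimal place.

16.5 days

Day half: max(0, 26.2 − 8.4) × 0.5 = 17.8 × 0.5 = 8.90 DD.
Night half: max(0, 16.2 − 8.4) × 0.5 = 7.8 × 0.5 = 3.90 DD.
Per 24 h: 12.80 DD/day.
Duration = 211 / 12.80 = 16.484 ≈ 16.5 days.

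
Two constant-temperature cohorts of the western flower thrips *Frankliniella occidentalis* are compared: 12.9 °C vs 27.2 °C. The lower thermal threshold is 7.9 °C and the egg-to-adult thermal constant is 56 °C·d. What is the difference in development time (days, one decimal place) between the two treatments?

At 12.9 °C: 56 / (12.9 − 7.9) = 56 / 5.0 = 11.200 d.
At 27.2 °C: 56 / (27.2 − 7.9) = 56 / 19.3 = 2.902 d.
Difference = |11.200 − 2.902| = 8.298 ≈ 8.3 days.

8.3 days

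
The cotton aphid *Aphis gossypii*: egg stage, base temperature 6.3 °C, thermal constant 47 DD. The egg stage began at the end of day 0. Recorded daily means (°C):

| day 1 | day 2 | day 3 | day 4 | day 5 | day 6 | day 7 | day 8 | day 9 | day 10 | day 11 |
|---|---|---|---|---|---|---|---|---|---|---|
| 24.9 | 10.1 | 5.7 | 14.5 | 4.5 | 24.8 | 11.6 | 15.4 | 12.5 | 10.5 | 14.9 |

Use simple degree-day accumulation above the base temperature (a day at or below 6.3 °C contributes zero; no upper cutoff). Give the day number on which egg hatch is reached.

Daily DD above 6.3 °C: 18.6, 3.8, 0.0, 8.2, 0.0, 18.5, 5.3, 9.1, 6.2, 4.2, 8.6.
Cumulative: 18.6, 22.4, 22.4, 30.6, 30.6, 49.1, 54.4, 63.5, 69.7, 73.9, 82.5.
The total first reaches 47 DD on day 6.

day 6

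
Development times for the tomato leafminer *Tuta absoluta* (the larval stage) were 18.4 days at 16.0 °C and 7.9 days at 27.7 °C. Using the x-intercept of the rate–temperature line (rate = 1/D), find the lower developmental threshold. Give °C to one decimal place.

Under the model K = D·(T − T_b), so D₁·(T₁ − T_b) = D₂·(T₂ − T_b).
18.4·(16.0 − T_b) = 7.9·(27.7 − T_b)
T_b = (18.4·16.0 − 7.9·27.7) / (18.4 − 7.9) = 75.57 / 10.5 = 7.197 °C ≈ 7.2 °C.

7.2 °C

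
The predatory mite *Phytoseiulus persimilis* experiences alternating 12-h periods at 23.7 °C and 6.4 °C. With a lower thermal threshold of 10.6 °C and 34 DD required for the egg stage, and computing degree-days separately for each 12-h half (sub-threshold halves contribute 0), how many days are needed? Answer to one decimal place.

5.2 days

Day half: max(0, 23.7 − 10.6) × 0.5 = 13.1 × 0.5 = 6.55 DD.
Night half: max(0, 6.4 − 10.6) × 0.5 = 0.0 × 0.5 = 0.00 DD.
Per 24 h: 6.55 DD/day.
Duration = 34 / 6.55 = 5.191 ≈ 5.2 days.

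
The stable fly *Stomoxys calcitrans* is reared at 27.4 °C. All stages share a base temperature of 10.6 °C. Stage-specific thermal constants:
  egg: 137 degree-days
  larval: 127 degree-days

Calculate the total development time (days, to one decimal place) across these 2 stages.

15.7 days

Daily accumulation at 27.4 °C = 27.4 − 10.6 = 16.8 DD/day.
Total K = 137 + 127 = 264 DD.
Total duration = 264 / 16.8 = 15.714 ≈ 15.7 days.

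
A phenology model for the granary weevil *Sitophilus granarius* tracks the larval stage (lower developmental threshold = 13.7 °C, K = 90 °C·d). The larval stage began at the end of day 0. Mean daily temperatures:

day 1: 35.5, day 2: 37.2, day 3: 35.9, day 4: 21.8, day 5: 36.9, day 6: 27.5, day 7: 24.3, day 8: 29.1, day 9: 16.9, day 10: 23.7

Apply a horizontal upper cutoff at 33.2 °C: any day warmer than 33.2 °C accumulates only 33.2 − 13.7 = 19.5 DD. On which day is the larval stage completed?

Daily DD above 13.7 °C (capped at 19.5): 19.5, 19.5, 19.5, 8.1, 19.5, 13.8, 10.6, 15.4, 3.2, 10.0.
Cumulative: 19.5, 39.0, 58.5, 66.6, 86.1, 99.9, 110.5, 125.9, 129.1, 139.1.
The total first reaches 90 DD on day 6.

day 6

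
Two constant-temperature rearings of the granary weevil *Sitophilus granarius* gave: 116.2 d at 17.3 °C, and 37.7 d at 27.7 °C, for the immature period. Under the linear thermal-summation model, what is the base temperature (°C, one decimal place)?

Under the model K = D·(T − T_b), so D₁·(T₁ − T_b) = D₂·(T₂ − T_b).
116.2·(17.3 − T_b) = 37.7·(27.7 − T_b)
T_b = (116.2·17.3 − 37.7·27.7) / (116.2 − 37.7) = 965.97 / 78.5 = 12.305 °C ≈ 12.3 °C.

12.3 °C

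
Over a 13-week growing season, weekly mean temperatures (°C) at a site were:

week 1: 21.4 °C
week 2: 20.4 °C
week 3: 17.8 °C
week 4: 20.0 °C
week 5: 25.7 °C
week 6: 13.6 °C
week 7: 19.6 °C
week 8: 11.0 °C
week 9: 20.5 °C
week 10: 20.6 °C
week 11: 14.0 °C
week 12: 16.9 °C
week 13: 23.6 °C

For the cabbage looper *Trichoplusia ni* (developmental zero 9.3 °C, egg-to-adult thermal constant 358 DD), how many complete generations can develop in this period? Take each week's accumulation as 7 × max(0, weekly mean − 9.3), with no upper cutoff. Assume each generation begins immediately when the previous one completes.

2 generations

Weekly DD (7 × max(0, T̄ − 9.3)): 84.7, 77.7, 59.5, 74.9, 114.8, 30.1, 72.1, 11.9, 78.4, 79.1, 32.9, 53.2, 100.1.
Season total = 869.4 DD.
Complete generations = ⌊869.4 / 358⌋ = 2.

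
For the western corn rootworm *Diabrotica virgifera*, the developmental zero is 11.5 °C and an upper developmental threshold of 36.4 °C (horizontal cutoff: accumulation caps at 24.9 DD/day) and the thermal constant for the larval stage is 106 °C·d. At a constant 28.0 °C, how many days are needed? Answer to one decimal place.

Daily accumulation = 28.0 − 11.5 = 16.5 DD/day.
Duration = 106 / 16.5 = 6.424 ≈ 6.4 days.

6.4 days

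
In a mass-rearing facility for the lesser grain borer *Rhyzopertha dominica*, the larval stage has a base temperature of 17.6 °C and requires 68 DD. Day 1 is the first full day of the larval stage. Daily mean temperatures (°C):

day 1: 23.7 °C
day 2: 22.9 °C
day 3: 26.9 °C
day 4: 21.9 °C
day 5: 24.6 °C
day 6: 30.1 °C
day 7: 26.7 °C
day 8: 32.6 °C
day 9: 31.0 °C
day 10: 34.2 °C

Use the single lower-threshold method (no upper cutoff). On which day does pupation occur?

Daily DD above 17.6 °C: 6.1, 5.3, 9.3, 4.3, 7.0, 12.5, 9.1, 15.0, 13.4, 16.6.
Cumulative: 6.1, 11.4, 20.7, 25.0, 32.0, 44.5, 53.6, 68.6, 82.0, 98.6.
The total first reaches 68 DD on day 8.

day 8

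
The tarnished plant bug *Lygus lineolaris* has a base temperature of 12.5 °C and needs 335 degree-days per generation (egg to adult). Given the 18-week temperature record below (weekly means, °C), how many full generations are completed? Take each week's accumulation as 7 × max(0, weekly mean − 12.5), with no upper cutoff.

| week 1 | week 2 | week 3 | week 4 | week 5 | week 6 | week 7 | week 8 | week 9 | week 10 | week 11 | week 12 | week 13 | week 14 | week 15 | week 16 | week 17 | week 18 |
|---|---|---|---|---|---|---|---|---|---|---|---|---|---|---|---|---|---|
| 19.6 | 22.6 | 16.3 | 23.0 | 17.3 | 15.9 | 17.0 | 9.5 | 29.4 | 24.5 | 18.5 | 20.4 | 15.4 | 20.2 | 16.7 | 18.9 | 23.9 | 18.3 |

2 generations

Weekly DD (7 × max(0, T̄ − 12.5)): 49.7, 70.7, 26.6, 73.5, 33.6, 23.8, 31.5, 0.0, 118.3, 84.0, 42.0, 55.3, 20.3, 53.9, 29.4, 44.8, 79.8, 40.6.
Season total = 877.8 DD.
Complete generations = ⌊877.8 / 335⌋ = 2.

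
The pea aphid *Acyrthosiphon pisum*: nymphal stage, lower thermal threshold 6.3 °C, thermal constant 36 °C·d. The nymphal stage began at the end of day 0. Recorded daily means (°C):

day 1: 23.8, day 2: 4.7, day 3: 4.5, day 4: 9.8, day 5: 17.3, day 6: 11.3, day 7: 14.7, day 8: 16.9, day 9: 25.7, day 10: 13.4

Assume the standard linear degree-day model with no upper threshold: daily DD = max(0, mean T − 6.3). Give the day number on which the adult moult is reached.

day 6

Daily DD above 6.3 °C: 17.5, 0.0, 0.0, 3.5, 11.0, 5.0, 8.4, 10.6, 19.4, 7.1.
Cumulative: 17.5, 17.5, 17.5, 21.0, 32.0, 37.0, 45.4, 56.0, 75.4, 82.5.
The total first reaches 36 DD on day 6.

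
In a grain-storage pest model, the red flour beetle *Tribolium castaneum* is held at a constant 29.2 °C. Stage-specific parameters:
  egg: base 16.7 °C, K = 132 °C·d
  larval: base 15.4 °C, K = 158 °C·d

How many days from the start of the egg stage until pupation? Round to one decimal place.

egg: 132 / (29.2 − 16.7) = 132 / 12.5 = 10.560 d.
larval: 158 / (29.2 − 15.4) = 158 / 13.8 = 11.449 d.
Sum = 22.009 ≈ 22.0 days.

22.0 days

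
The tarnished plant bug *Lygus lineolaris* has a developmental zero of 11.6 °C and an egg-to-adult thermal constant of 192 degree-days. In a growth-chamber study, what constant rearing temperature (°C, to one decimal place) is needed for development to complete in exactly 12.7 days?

Required daily accumulation = 192 / 12.7 = 15.118 DD/day.
T = T_base + 15.118 = 11.6 + 15.118 = 26.718 ≈ 26.7 °C.

26.7 °C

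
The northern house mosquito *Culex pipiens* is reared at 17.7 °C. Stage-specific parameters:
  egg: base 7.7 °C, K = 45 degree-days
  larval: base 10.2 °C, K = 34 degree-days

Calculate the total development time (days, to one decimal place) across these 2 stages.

egg: 45 / (17.7 − 7.7) = 45 / 10.0 = 4.500 d.
larval: 34 / (17.7 − 10.2) = 34 / 7.5 = 4.533 d.
Sum = 9.033 ≈ 9.0 days.

9.0 days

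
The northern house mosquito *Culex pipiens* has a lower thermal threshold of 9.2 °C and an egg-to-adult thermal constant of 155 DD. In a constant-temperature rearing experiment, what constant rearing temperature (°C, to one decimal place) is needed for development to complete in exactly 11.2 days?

Required daily accumulation = 155 / 11.2 = 13.839 DD/day.
T = T_base + 13.839 = 9.2 + 13.839 = 23.039 ≈ 23.0 °C.

23.0 °C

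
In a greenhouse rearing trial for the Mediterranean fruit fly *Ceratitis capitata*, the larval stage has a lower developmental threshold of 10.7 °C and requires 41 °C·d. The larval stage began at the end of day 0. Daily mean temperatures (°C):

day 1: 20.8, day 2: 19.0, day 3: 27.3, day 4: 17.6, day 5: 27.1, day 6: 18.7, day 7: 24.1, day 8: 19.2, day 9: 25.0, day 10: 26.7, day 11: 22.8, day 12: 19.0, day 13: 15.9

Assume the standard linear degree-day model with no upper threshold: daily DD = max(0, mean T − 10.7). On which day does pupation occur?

day 4

Daily DD above 10.7 °C: 10.1, 8.3, 16.6, 6.9, 16.4, 8.0, 13.4, 8.5, 14.3, 16.0, 12.1, 8.3, 5.2.
Cumulative: 10.1, 18.4, 35.0, 41.9, 58.3, 66.3, 79.7, 88.2, 102.5, 118.5, 130.6, 138.9, 144.1.
The total first reaches 41 DD on day 4.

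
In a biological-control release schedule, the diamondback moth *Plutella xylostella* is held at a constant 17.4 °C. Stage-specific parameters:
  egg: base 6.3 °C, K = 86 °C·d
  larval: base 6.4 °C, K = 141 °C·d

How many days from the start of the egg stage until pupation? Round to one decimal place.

20.6 days

egg: 86 / (17.4 − 6.3) = 86 / 11.1 = 7.748 d.
larval: 141 / (17.4 − 6.4) = 141 / 11.0 = 12.818 d.
Sum = 20.566 ≈ 20.6 days.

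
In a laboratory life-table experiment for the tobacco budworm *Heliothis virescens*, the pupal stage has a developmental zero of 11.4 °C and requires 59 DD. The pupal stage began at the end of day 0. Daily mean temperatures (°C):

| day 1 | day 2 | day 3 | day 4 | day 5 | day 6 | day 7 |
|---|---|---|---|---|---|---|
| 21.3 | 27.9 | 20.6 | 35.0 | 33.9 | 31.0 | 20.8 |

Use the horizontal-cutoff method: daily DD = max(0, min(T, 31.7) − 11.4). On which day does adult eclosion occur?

day 5

Daily DD above 11.4 °C (capped at 20.3): 9.9, 16.5, 9.2, 20.3, 20.3, 19.6, 9.4.
Cumulative: 9.9, 26.4, 35.6, 55.9, 76.2, 95.8, 105.2.
The total first reaches 59 DD on day 5.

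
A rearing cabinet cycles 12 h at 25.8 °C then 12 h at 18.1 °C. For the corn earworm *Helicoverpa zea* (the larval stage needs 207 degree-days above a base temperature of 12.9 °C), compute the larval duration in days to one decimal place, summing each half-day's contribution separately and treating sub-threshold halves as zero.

22.9 days

Day half: max(0, 25.8 − 12.9) × 0.5 = 12.9 × 0.5 = 6.45 DD.
Night half: max(0, 18.1 − 12.9) × 0.5 = 5.2 × 0.5 = 2.60 DD.
Per 24 h: 9.05 DD/day.
Duration = 207 / 9.05 = 22.873 ≈ 22.9 days.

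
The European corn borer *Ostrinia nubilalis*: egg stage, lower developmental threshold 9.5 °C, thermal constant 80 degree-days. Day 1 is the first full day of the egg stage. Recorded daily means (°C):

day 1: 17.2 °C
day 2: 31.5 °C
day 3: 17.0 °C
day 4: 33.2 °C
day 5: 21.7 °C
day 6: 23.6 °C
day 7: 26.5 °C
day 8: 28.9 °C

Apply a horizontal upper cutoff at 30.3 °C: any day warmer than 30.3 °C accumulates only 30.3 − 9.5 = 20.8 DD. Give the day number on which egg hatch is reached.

Daily DD above 9.5 °C (capped at 20.8): 7.7, 20.8, 7.5, 20.8, 12.2, 14.1, 17.0, 19.4.
Cumulative: 7.7, 28.5, 36.0, 56.8, 69.0, 83.1, 100.1, 119.5.
The total first reaches 80 DD on day 6.

day 6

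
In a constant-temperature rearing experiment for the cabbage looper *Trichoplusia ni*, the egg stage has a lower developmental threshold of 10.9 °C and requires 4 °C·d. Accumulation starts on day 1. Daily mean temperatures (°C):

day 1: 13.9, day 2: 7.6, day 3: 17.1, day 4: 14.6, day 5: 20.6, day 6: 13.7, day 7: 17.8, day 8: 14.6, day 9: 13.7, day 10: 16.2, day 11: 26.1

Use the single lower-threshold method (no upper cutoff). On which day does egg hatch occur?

Daily DD above 10.9 °C: 3.0, 0.0, 6.2, 3.7, 9.7, 2.8, 6.9, 3.7, 2.8, 5.3, 15.2.
Cumulative: 3.0, 3.0, 9.2, 12.9, 22.6, 25.4, 32.3, 36.0, 38.8, 44.1, 59.3.
The total first reaches 4 DD on day 3.

day 3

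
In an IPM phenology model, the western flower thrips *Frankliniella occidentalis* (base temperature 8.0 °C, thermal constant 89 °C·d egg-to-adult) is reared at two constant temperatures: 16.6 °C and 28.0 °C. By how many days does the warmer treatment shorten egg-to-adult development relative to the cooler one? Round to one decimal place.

5.9 days

At 16.6 °C: 89 / (16.6 − 8.0) = 89 / 8.6 = 10.349 d.
At 28.0 °C: 89 / (28.0 − 8.0) = 89 / 20.0 = 4.450 d.
Difference = |10.349 − 4.450| = 5.899 ≈ 5.9 days.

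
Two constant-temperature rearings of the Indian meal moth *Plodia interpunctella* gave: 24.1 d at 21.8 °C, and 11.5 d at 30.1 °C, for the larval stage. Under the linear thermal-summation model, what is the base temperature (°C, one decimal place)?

14.2 °C

Linear rate model ⇒ the product D·(T − T_b) is constant across temperatures.
24.1·(21.8 − T_b) = 11.5·(30.1 − T_b)
T_b = (24.1·21.8 − 11.5·30.1) / (24.1 − 11.5) = 179.23 / 12.6 = 14.225 °C ≈ 14.2 °C.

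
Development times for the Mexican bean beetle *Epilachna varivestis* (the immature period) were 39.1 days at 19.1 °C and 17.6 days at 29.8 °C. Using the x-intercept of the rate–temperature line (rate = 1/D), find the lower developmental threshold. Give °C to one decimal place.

Linear rate model ⇒ the product D·(T − T_b) is constant across temperatures.
39.1·(19.1 − T_b) = 17.6·(29.8 − T_b)
T_b = (39.1·19.1 − 17.6·29.8) / (39.1 − 17.6) = 222.33 / 21.5 = 10.341 °C ≈ 10.3 °C.

10.3 °C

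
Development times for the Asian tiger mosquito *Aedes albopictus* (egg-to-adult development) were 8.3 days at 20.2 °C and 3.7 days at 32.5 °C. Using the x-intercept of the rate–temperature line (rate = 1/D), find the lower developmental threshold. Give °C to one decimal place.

10.3 °C

Under the model K = D·(T − T_b), so D₁·(T₁ − T_b) = D₂·(T₂ − T_b).
8.3·(20.2 − T_b) = 3.7·(32.5 − T_b)
T_b = (8.3·20.2 − 3.7·32.5) / (8.3 − 3.7) = 47.41 / 4.6 = 10.307 °C ≈ 10.3 °C.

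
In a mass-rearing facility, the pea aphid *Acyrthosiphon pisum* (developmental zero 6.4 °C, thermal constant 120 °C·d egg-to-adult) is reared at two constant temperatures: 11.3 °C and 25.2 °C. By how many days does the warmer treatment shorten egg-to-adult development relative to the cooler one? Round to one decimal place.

18.1 days

At 11.3 °C: 120 / (11.3 − 6.4) = 120 / 4.9 = 24.490 d.
At 25.2 °C: 120 / (25.2 − 6.4) = 120 / 18.8 = 6.383 d.
Difference = |24.490 − 6.383| = 18.107 ≈ 18.1 days.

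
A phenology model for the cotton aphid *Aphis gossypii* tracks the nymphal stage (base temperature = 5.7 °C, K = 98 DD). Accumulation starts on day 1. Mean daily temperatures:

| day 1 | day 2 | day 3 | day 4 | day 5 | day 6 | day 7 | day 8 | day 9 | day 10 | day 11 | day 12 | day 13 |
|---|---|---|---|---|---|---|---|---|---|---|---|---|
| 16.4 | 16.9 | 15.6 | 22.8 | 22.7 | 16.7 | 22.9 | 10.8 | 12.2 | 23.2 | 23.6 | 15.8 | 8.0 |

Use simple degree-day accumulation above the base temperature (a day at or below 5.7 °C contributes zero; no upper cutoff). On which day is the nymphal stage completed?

day 8

Daily DD above 5.7 °C: 10.7, 11.2, 9.9, 17.1, 17.0, 11.0, 17.2, 5.1, 6.5, 17.5, 17.9, 10.1, 2.3.
Cumulative: 10.7, 21.9, 31.8, 48.9, 65.9, 76.9, 94.1, 99.2, 105.7, 123.2, 141.1, 151.2, 153.5.
The total first reaches 98 DD on day 8.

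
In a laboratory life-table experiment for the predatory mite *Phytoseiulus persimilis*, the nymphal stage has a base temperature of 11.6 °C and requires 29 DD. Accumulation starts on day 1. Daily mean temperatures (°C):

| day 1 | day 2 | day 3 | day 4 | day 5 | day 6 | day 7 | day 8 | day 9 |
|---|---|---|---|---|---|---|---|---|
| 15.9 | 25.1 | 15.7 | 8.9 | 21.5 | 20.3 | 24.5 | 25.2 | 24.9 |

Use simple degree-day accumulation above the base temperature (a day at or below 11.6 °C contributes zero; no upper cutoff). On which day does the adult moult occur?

Daily DD above 11.6 °C: 4.3, 13.5, 4.1, 0.0, 9.9, 8.7, 12.9, 13.6, 13.3.
Cumulative: 4.3, 17.8, 21.9, 21.9, 31.8, 40.5, 53.4, 67.0, 80.3.
The total first reaches 29 DD on day 5.

day 5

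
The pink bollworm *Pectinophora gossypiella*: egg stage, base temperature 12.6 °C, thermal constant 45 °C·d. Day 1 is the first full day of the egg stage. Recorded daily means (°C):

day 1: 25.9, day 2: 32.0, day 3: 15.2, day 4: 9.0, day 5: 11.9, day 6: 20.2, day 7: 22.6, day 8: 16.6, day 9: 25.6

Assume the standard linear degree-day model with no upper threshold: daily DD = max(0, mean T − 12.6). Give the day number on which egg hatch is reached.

day 7

Daily DD above 12.6 °C: 13.3, 19.4, 2.6, 0.0, 0.0, 7.6, 10.0, 4.0, 13.0.
Cumulative: 13.3, 32.7, 35.3, 35.3, 35.3, 42.9, 52.9, 56.9, 69.9.
The total first reaches 45 DD on day 7.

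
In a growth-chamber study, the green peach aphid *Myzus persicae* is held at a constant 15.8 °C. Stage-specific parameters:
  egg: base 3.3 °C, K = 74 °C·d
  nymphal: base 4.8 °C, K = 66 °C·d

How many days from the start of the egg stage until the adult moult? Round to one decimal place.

11.9 days

egg: 74 / (15.8 − 3.3) = 74 / 12.5 = 5.920 d.
nymphal: 66 / (15.8 − 4.8) = 66 / 11.0 = 6.000 d.
Sum = 11.920 ≈ 11.9 days.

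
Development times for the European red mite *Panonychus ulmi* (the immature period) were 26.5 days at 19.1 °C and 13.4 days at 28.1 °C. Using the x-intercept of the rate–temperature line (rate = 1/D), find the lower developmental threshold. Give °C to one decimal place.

Equal thermal constants: D₁(T₁ − T_b) = D₂(T₂ − T_b).
26.5·(19.1 − T_b) = 13.4·(28.1 − T_b)
T_b = (26.5·19.1 − 13.4·28.1) / (26.5 − 13.4) = 129.61 / 13.1 = 9.894 °C ≈ 9.9 °C.

9.9 °C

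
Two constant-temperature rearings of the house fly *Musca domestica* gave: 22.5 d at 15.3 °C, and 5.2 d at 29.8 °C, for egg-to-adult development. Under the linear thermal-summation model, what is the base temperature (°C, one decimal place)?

10.9 °C

Equal thermal constants: D₁(T₁ − T_b) = D₂(T₂ − T_b).
22.5·(15.3 − T_b) = 5.2·(29.8 − T_b)
T_b = (22.5·15.3 − 5.2·29.8) / (22.5 − 5.2) = 189.29 / 17.3 = 10.942 °C ≈ 10.9 °C.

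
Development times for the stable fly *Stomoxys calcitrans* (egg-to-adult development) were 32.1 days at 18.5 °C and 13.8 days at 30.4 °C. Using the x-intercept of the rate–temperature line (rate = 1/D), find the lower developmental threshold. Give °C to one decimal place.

Equal thermal constants: D₁(T₁ − T_b) = D₂(T₂ − T_b).
32.1·(18.5 − T_b) = 13.8·(30.4 − T_b)
T_b = (32.1·18.5 − 13.8·30.4) / (32.1 − 13.8) = 174.33 / 18.3 = 9.526 °C ≈ 9.5 °C.

9.5 °C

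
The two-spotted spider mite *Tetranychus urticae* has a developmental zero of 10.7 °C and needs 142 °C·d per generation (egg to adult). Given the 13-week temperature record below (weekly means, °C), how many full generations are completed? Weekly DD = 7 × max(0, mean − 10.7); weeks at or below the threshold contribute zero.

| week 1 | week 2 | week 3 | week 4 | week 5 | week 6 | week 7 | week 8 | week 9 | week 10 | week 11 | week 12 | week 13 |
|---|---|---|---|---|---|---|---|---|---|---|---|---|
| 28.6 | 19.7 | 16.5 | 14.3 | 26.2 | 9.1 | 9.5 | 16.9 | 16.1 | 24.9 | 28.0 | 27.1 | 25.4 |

Weekly DD (7 × max(0, T̄ − 10.7)): 125.3, 63.0, 40.6, 25.2, 108.5, 0.0, 0.0, 43.4, 37.8, 99.4, 121.1, 114.8, 102.9.
Season total = 882.0 DD.
Complete generations = ⌊882.0 / 142⌋ = 6.

6 generations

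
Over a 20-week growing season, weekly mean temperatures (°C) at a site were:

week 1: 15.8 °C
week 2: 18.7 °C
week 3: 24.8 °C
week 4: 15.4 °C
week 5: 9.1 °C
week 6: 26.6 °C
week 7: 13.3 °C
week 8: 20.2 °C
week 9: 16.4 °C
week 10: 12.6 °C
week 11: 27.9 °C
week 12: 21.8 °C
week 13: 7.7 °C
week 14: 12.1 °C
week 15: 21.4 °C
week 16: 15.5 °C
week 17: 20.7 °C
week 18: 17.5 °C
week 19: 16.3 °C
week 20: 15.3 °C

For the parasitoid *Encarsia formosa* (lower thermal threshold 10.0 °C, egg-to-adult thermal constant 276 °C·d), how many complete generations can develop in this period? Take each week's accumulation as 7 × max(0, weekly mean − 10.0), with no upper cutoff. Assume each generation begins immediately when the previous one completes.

Weekly DD (7 × max(0, T̄ − 10.0)): 40.6, 60.9, 103.6, 37.8, 0.0, 116.2, 23.1, 71.4, 44.8, 18.2, 125.3, 82.6, 0.0, 14.7, 79.8, 38.5, 74.9, 52.5, 44.1, 37.1.
Season total = 1066.1 DD.
Complete generations = ⌊1066.1 / 276⌋ = 3.

3 generations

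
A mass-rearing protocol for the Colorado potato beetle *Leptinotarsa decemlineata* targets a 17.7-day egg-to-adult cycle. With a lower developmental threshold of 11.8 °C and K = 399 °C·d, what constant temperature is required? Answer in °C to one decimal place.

Required daily accumulation = 399 / 17.7 = 22.542 DD/day.
T = T_base + 22.542 = 11.8 + 22.542 = 34.342 ≈ 34.3 °C.

34.3 °C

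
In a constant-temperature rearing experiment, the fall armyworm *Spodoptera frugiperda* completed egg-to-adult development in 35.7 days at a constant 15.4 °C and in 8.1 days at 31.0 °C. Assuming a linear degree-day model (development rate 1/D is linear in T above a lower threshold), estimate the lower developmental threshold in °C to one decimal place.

Under the model K = D·(T − T_b), so D₁·(T₁ − T_b) = D₂·(T₂ − T_b).
35.7·(15.4 − T_b) = 8.1·(31.0 − T_b)
T_b = (35.7·15.4 − 8.1·31.0) / (35.7 − 8.1) = 298.68 / 27.6 = 10.822 °C ≈ 10.8 °C.

10.8 °C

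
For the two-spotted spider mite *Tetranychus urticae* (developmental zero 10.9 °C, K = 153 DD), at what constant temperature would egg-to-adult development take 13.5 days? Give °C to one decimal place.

22.2 °C

Required daily accumulation = 153 / 13.5 = 11.333 DD/day.
T = T_base + 11.333 = 10.9 + 11.333 = 22.233 ≈ 22.2 °C.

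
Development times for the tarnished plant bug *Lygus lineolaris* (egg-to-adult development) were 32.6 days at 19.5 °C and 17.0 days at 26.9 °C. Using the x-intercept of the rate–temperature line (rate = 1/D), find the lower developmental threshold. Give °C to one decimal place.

11.4 °C

Under the model K = D·(T − T_b), so D₁·(T₁ − T_b) = D₂·(T₂ − T_b).
32.6·(19.5 − T_b) = 17.0·(26.9 − T_b)
T_b = (32.6·19.5 − 17.0·26.9) / (32.6 − 17.0) = 178.40 / 15.6 = 11.436 °C ≈ 11.4 °C.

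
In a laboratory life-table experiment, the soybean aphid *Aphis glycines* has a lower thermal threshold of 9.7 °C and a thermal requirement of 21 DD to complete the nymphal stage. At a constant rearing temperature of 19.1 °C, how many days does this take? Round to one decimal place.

Daily accumulation = 19.1 − 9.7 = 9.4 DD/day.
Duration = 21 / 9.4 = 2.234 ≈ 2.2 days.

2.2 days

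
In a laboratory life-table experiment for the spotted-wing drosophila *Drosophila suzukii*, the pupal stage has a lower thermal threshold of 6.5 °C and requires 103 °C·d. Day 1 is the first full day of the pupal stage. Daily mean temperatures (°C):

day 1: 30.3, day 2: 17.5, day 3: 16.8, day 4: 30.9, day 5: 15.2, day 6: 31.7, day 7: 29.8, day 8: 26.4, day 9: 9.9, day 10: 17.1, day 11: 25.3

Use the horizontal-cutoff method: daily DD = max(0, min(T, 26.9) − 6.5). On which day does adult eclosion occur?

Daily DD above 6.5 °C (capped at 20.4): 20.4, 11.0, 10.3, 20.4, 8.7, 20.4, 20.4, 19.9, 3.4, 10.6, 18.8.
Cumulative: 20.4, 31.4, 41.7, 62.1, 70.8, 91.2, 111.6, 131.5, 134.9, 145.5, 164.3.
The total first reaches 103 DD on day 7.

day 7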